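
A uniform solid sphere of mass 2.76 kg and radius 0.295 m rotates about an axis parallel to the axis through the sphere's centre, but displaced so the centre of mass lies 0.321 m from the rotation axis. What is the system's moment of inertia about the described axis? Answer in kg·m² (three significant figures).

I_cm = (2/5)MR² = (2/5)(2.76)(0.295)² = 0.096076 kg·m²; centre at d = 0.321 m, so the parallel axis theorem gives I = 0.096076 + (2.76)(0.321)² = 0.38047 kg·m².

0.380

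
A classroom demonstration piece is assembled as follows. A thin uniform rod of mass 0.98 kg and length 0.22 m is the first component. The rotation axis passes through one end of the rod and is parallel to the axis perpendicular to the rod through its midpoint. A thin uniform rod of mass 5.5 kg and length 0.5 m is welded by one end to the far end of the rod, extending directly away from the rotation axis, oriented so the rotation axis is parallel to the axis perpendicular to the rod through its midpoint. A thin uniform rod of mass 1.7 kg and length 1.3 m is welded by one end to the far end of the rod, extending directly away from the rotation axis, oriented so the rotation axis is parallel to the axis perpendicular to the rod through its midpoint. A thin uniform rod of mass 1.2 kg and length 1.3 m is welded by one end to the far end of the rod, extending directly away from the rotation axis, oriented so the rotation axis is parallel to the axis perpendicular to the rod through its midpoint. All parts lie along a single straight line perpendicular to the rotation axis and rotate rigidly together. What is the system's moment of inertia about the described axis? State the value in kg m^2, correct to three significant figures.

Thin rod: I_cm = (1/12)ML² = (1/12)(0.98)(0.22)² = 0.0039527 kg m^2; centre at d = 0.11 m, so I = I_cm + Md² gives I = 0.0039527 + (0.98)(0.11)² = 0.015811 kg m^2.
Thin rod: I_cm = (1/12)ML² = (1/12)(5.5)(0.5)² = 0.11458 kg m^2; centre at d = 0.11 + 0.11 + 0.25 = 0.47 m, so I = I_cm + Md² gives I = 0.11458 + (5.5)(0.47)² = 1.3295 kg m^2.
Thin rod: I_cm = (1/12)ML² = (1/12)(1.7)(1.3)² = 0.23942 kg m^2; centre at d = 0.11 + 0.11 + 0.25 + 0.25 + 0.65 = 1.37 m, so I = I_cm + Md² gives I = 0.23942 + (1.7)(1.37)² = 3.4301 kg m^2.
Thin rod: I_cm = (1/12)ML² = (1/12)(1.2)(1.3)² = 0.169 kg m^2; centre at d = 0.11 + 0.11 + 0.25 + 0.25 + 0.65 + 0.65 + 0.65 = 2.67 m, so I = I_cm + Md² gives I = 0.169 + (1.2)(2.67)² = 8.7237 kg m^2.
Total I = 0.015811 + 1.3295 + 3.4301 + 8.7237 = 13.499 kg m^2.

13.5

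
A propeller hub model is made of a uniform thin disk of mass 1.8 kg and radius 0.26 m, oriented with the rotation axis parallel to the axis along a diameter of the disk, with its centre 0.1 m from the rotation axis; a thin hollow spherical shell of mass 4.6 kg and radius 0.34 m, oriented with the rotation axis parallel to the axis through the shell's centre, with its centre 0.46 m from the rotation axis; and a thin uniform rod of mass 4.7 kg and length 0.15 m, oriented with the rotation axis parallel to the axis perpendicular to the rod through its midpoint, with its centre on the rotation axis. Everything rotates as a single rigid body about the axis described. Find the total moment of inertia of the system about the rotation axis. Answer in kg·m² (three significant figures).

Thin disk: I_cm = (1/4)MR² = (1/4)(1.8)(0.26)² = 0.03042 kg·m²; centre at d = 0.1 m, so the parallel axis theorem gives I = 0.03042 + (1.8)(0.1)² = 0.04842 kg·m².
Spherical shell: I_cm = (2/3)MR² = (2/3)(4.6)(0.34)² = 0.35451 kg·m²; centre at d = 0.46 m, so the parallel axis theorem gives I = 0.35451 + (4.6)(0.46)² = 1.3279 kg·m².
Thin rod: I_cm = (1/12)ML² = (1/12)(4.7)(0.15)² = 0.0088125 kg·m²; axis through the centre, so I = 0.0088125 kg·m².
Total I = 0.04842 + 1.3279 + 0.0088125 = 1.3851 kg·m².

1.39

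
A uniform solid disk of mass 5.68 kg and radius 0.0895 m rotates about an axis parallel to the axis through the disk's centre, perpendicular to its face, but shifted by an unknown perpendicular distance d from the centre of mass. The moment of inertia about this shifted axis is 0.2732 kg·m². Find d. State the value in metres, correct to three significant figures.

0.210

About the centre-of-mass axis, I_cm = (1/2)MR² = (1/2)(5.68)(0.0895)² = 0.022749 kg·m².
Parallel axis theorem: I = I_cm + Md², so Md² = 0.2732 − 0.022749 = 0.25045 kg·m².
d = √(0.25045 / 5.68) = 0.20998 m.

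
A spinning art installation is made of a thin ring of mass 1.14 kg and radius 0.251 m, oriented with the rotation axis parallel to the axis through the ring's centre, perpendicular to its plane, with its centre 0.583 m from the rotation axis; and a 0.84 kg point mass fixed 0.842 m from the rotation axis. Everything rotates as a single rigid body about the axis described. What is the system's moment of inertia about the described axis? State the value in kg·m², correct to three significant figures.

Thin ring: I_cm = MR² = (1.14)(0.251)² = 0.071821 kg·m²; centre at d = 0.583 m, so the parallel axis theorem gives I = 0.071821 + (1.14)(0.583)² = 0.45929 kg·m².
Point mass: I_cm = 0; centre at d = 0.842 m, so the parallel axis theorem gives I = 0 + (0.84)(0.842)² = 0.59553 kg·m².
Total I = 0.45929 + 0.59553 = 1.0548 kg·m².

1.05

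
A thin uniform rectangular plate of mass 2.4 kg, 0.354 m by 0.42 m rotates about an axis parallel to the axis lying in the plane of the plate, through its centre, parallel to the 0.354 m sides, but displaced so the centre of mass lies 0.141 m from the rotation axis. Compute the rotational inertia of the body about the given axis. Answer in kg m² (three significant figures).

0.0830

I_cm = (1/12)Mb² = (1/12)(2.4)(0.42)² = 0.03528 kg m²; centre at d = 0.141 m, so the parallel axis theorem gives I = 0.03528 + (2.4)(0.141)² = 0.082994 kg m².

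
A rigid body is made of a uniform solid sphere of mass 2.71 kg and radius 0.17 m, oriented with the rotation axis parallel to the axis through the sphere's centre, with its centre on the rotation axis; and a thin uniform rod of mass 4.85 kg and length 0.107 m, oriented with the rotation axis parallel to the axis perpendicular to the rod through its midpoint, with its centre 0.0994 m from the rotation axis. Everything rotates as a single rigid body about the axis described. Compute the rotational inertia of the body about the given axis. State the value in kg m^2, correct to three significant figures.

Solid sphere: I_cm = (2/5)MR² = (2/5)(2.71)(0.17)² = 0.031328 kg m^2; axis through the centre, so I = 0.031328 kg m^2.
Thin rod: I_cm = (1/12)ML² = (1/12)(4.85)(0.107)² = 0.0046273 kg m^2; centre at d = 0.0994 m, so the parallel axis theorem gives I = 0.0046273 + (4.85)(0.0994)² = 0.052547 kg m^2.
Total I = 0.031328 + 0.052547 = 0.083875 kg m^2.

0.0839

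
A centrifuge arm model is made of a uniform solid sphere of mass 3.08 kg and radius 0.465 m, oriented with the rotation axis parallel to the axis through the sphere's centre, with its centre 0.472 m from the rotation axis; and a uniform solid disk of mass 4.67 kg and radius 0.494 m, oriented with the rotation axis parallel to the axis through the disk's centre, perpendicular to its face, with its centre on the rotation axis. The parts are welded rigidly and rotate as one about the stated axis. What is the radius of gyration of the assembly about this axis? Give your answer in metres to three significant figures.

0.443

Solid sphere: I_cm = (2/5)MR² = (2/5)(3.08)(0.465)² = 0.26639 kg m²; centre at d = 0.472 m, so the parallel axis theorem gives I = 0.26639 + (3.08)(0.472)² = 0.95256 kg m².
Solid disk: I_cm = (1/2)MR² = (1/2)(4.67)(0.494)² = 0.56982 kg m²; axis through the centre, so I = 0.56982 kg m².
Total I = 1.5224 kg m²; total mass M = 7.75 kg.
k = √(I/M) = √(1.5224/7.75) = 0.44321 m.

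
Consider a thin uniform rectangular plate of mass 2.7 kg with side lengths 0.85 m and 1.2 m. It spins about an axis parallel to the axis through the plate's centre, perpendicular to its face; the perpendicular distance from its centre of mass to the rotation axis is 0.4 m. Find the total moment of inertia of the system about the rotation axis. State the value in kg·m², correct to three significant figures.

0.919

I_cm = (1/12)M(a²+b²) = (1/12)(2.7)[(0.85)² + (1.2)²] = 0.48656 kg·m²; centre at d = 0.4 m, so the parallel axis theorem gives I = 0.48656 + (2.7)(0.4)² = 0.91856 kg·m².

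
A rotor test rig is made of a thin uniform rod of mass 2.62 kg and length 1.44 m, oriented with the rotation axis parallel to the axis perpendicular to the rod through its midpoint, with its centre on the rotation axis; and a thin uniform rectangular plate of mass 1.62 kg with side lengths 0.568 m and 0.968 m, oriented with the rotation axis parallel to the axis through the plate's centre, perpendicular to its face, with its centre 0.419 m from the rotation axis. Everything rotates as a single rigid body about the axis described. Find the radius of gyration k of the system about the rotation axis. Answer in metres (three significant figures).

Thin rod: I_cm = (1/12)ML² = (1/12)(2.62)(1.44)² = 0.45274 kg m²; axis through the centre, so I = 0.45274 kg m².
Rectangular plate: I_cm = (1/12)M(a²+b²) = (1/12)(1.62)[(0.568)² + (0.968)²] = 0.17005 kg m²; centre at d = 0.419 m, so the parallel axis theorem gives I = 0.17005 + (1.62)(0.419)² = 0.45446 kg m².
Total I = 0.9072 kg m²; total mass M = 4.24 kg.
k = √(I/M) = √(0.9072/4.24) = 0.46256 m.

0.463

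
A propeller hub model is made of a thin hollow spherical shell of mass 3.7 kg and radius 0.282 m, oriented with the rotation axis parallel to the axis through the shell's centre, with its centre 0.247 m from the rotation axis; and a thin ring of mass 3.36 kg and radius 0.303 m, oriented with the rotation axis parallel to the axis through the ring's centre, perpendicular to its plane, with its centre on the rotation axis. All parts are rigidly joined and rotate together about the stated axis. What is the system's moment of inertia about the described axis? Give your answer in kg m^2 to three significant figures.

0.730

Spherical shell: I_cm = (2/3)MR² = (2/3)(3.7)(0.282)² = 0.19616 kg m^2; centre at d = 0.247 m, so I = I_cm + Md² gives I = 0.19616 + (3.7)(0.247)² = 0.42189 kg m^2.
Thin ring: I_cm = MR² = (3.36)(0.303)² = 0.30848 kg m^2; axis through the centre, so I = 0.30848 kg m^2.
Total I = 0.42189 + 0.30848 = 0.73037 kg m^2.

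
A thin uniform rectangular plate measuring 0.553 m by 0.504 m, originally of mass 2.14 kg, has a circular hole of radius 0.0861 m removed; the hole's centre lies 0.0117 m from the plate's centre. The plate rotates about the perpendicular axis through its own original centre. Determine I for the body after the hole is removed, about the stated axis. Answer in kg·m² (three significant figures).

0.0991

Unpierced body about its centre: I₀ = (1/12)M(a²+b²) = (1/12)(2.14)[(0.553)² + (0.504)²] = 0.099835 kg·m².
The removed disk has mass m = M·πr²/(ab) = (2.14)·π(0.0861)²/(0.553·0.504) = 0.17882 kg (same uniform areal density).
Its moment of inertia about the rotation axis (parallel-axis theorem): I_hole = (1/2)mr² + md² = (1/2)(0.17882)(0.0861)² + (0.17882)(0.0117)² = 0.00068729 kg·m².
Treating the hole as negative mass, I = I₀ − I_hole = 0.099835 − 0.00068729 = 0.099148 kg·m².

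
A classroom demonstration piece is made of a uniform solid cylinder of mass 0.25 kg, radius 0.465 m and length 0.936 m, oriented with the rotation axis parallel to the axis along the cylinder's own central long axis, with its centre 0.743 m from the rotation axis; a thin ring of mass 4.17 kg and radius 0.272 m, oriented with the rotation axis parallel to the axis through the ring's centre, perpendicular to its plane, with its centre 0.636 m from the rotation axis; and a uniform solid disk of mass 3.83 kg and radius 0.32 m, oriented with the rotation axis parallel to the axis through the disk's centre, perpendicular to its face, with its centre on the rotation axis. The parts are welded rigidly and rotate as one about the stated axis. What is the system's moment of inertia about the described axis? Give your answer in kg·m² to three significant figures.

2.36

Solid cylinder: I_cm = (1/2)MR² = (1/2)(0.25)(0.465)² = 0.027028 kg·m²; centre at d = 0.743 m, so I = I_cm + Md² gives I = 0.027028 + (0.25)(0.743)² = 0.16504 kg·m².
Thin ring: I_cm = MR² = (4.17)(0.272)² = 0.30851 kg·m²; centre at d = 0.636 m, so I = I_cm + Md² gives I = 0.30851 + (4.17)(0.636)² = 1.9953 kg·m².
Solid disk: I_cm = (1/2)MR² = (1/2)(3.83)(0.32)² = 0.1961 kg·m²; axis through the centre, so I = 0.1961 kg·m².
Total I = 0.16504 + 1.9953 + 0.1961 = 2.3564 kg·m².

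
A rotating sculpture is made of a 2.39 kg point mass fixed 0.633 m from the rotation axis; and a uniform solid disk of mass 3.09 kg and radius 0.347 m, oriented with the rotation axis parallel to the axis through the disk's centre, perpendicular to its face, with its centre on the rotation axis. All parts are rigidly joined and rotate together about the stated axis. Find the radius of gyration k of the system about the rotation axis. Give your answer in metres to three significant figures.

Point mass: I_cm = 0; centre at d = 0.633 m, so I = I_cm + Md² gives I = 0 + (2.39)(0.633)² = 0.95765 kg m^2.
Solid disk: I_cm = (1/2)MR² = (1/2)(3.09)(0.347)² = 0.18603 kg m^2; axis through the centre, so I = 0.18603 kg m^2.
Total I = 1.1437 kg m^2; total mass M = 5.48 kg.
k = √(I/M) = √(1.1437/5.48) = 0.45684 m.

0.457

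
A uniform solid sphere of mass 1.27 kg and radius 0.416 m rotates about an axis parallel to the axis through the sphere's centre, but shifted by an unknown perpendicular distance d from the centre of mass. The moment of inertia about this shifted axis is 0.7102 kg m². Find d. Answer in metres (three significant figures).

About the centre-of-mass axis, I_cm = (2/5)MR² = (2/5)(1.27)(0.416)² = 0.087912 kg m².
Parallel axis theorem: I = I_cm + Md², so Md² = 0.7102 − 0.087912 = 0.62229 kg m².
d = √(0.62229 / 1.27) = 0.69999 m.

0.700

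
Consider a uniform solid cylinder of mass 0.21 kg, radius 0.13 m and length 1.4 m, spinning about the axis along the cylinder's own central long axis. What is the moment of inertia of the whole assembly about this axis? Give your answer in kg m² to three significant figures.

I_cm = (1/2)MR² = (1/2)(0.21)(0.13)² = 0.0017745 kg m²; axis through the centre, so I = 0.0017745 kg m².

0.00177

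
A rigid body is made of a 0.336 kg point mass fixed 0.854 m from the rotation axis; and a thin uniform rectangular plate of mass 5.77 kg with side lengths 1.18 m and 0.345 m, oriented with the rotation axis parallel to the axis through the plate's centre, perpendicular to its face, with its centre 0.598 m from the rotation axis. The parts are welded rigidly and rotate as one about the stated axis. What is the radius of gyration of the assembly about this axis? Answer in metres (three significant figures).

0.705

Point mass: I_cm = 0; centre at d = 0.854 m, so the parallel axis theorem gives I = 0 + (0.336)(0.854)² = 0.24505 kg m^2.
Rectangular plate: I_cm = (1/12)M(a²+b²) = (1/12)(5.77)[(1.18)² + (0.345)²] = 0.72674 kg m^2; centre at d = 0.598 m, so the parallel axis theorem gives I = 0.72674 + (5.77)(0.598)² = 2.7901 kg m^2.
Total I = 3.0352 kg m^2; total mass M = 6.106 kg.
k = √(I/M) = √(3.0352/6.106) = 0.70504 m.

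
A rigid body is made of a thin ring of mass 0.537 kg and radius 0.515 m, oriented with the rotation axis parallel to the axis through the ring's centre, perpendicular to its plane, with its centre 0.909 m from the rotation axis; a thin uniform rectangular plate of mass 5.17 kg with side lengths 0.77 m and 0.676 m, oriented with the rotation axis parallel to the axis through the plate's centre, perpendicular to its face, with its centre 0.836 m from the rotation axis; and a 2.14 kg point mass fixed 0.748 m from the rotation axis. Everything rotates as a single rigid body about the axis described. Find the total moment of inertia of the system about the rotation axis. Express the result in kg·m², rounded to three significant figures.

5.85

Thin ring: I_cm = MR² = (0.537)(0.515)² = 0.14243 kg·m²; centre at d = 0.909 m, so I = I_cm + Md² gives I = 0.14243 + (0.537)(0.909)² = 0.58614 kg·m².
Rectangular plate: I_cm = (1/12)M(a²+b²) = (1/12)(5.17)[(0.77)² + (0.676)²] = 0.45232 kg·m²; centre at d = 0.836 m, so I = I_cm + Md² gives I = 0.45232 + (5.17)(0.836)² = 4.0656 kg·m².
Point mass: I_cm = 0; centre at d = 0.748 m, so I = I_cm + Md² gives I = 0 + (2.14)(0.748)² = 1.1973 kg·m².
Total I = 0.58614 + 4.0656 + 1.1973 = 5.8491 kg·m².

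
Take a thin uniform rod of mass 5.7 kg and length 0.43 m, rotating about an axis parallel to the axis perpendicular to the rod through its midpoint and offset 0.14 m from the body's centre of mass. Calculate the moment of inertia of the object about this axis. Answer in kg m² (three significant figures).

I_cm = (1/12)ML² = (1/12)(5.7)(0.43)² = 0.087827 kg m²; centre at d = 0.14 m, so I = I_cm + Md² gives I = 0.087827 + (5.7)(0.14)² = 0.19955 kg m².

0.200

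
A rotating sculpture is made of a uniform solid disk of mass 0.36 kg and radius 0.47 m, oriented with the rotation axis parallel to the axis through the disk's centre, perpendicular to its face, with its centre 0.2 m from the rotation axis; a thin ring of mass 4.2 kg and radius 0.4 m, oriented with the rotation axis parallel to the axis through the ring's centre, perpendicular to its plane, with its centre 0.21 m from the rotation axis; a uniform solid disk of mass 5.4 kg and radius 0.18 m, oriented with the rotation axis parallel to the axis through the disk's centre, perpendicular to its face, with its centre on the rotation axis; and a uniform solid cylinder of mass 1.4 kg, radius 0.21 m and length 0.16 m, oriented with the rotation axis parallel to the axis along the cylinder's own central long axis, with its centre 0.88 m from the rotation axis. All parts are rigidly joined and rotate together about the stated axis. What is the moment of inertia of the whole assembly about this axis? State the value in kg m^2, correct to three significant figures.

2.11

Solid disk: I_cm = (1/2)MR² = (1/2)(0.36)(0.47)² = 0.039762 kg m^2; centre at d = 0.2 m, so the parallel axis theorem gives I = 0.039762 + (0.36)(0.2)² = 0.054162 kg m^2.
Thin ring: I_cm = MR² = (4.2)(0.4)² = 0.672 kg m^2; centre at d = 0.21 m, so the parallel axis theorem gives I = 0.672 + (4.2)(0.21)² = 0.85722 kg m^2.
Solid disk: I_cm = (1/2)MR² = (1/2)(5.4)(0.18)² = 0.08748 kg m^2; axis through the centre, so I = 0.08748 kg m^2.
Solid cylinder: I_cm = (1/2)MR² = (1/2)(1.4)(0.21)² = 0.03087 kg m^2; centre at d = 0.88 m, so the parallel axis theorem gives I = 0.03087 + (1.4)(0.88)² = 1.115 kg m^2.
Total I = 0.054162 + 0.85722 + 0.08748 + 1.115 = 2.1139 kg m^2.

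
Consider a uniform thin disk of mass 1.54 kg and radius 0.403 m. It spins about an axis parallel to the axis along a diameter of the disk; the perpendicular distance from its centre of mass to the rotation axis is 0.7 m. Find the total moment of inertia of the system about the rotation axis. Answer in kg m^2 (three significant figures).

I_cm = (1/4)MR² = (1/4)(1.54)(0.403)² = 0.062527 kg m^2; centre at d = 0.7 m, so the parallel axis theorem gives I = 0.062527 + (1.54)(0.7)² = 0.81713 kg m^2.

0.817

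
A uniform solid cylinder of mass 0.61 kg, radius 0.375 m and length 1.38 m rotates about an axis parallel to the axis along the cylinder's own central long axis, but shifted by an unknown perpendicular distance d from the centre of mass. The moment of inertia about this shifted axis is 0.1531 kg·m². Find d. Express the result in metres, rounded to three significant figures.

0.425

About the centre-of-mass axis, I_cm = (1/2)MR² = (1/2)(0.61)(0.375)² = 0.042891 kg·m².
Parallel axis theorem: I = I_cm + Md², so Md² = 0.1531 − 0.042891 = 0.11021 kg·m².
d = √(0.11021 / 0.61) = 0.42505 m.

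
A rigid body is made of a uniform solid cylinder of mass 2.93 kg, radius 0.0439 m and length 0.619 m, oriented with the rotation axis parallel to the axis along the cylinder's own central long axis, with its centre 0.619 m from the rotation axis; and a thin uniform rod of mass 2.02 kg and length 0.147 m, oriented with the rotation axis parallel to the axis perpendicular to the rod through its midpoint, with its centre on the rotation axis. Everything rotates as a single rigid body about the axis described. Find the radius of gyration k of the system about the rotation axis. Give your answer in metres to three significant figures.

Solid cylinder: I_cm = (1/2)MR² = (1/2)(2.93)(0.0439)² = 0.0028234 kg m²; centre at d = 0.619 m, so the parallel axis theorem gives I = 0.0028234 + (2.93)(0.619)² = 1.1255 kg m².
Thin rod: I_cm = (1/12)ML² = (1/12)(2.02)(0.147)² = 0.0036375 kg m²; axis through the centre, so I = 0.0036375 kg m².
Total I = 1.1291 kg m²; total mass M = 4.95 kg.
k = √(I/M) = √(1.1291/4.95) = 0.4776 m.

0.478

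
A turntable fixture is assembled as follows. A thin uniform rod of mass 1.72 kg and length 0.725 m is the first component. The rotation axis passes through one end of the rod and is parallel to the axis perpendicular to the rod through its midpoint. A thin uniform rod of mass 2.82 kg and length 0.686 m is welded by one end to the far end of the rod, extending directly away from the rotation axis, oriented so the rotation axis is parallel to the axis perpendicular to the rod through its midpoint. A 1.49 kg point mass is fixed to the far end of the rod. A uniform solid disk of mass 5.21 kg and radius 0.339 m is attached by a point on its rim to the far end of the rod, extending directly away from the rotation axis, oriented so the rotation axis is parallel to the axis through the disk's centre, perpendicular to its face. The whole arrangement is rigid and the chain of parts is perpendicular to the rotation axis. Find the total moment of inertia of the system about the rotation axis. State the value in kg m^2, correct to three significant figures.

22.8

Thin rod: I_cm = (1/12)ML² = (1/12)(1.72)(0.725)² = 0.07534 kg m^2; centre at d = 0.3625 m, so the parallel axis theorem gives I = 0.07534 + (1.72)(0.3625)² = 0.30136 kg m^2.
Thin rod: I_cm = (1/12)ML² = (1/12)(2.82)(0.686)² = 0.11059 kg m^2; centre at d = 0.3625 + 0.3625 + 0.343 = 1.068 m, so the parallel axis theorem gives I = 0.11059 + (2.82)(1.068)² = 3.3271 kg m^2.
Point mass: I_cm = 0; centre at d = 0.3625 + 0.3625 + 0.343 + 0.343 = 1.411 m, so the parallel axis theorem gives I = 0 + (1.49)(1.411)² = 2.9665 kg m^2.
Solid disk: I_cm = (1/2)MR² = (1/2)(5.21)(0.339)² = 0.29937 kg m^2; centre at d = 0.3625 + 0.3625 + 0.343 + 0.343 + 0.339 = 1.75 m, so the parallel axis theorem gives I = 0.29937 + (5.21)(1.75)² = 16.255 kg m^2.
Total I = 0.30136 + 3.3271 + 2.9665 + 16.255 = 22.85 kg m^2.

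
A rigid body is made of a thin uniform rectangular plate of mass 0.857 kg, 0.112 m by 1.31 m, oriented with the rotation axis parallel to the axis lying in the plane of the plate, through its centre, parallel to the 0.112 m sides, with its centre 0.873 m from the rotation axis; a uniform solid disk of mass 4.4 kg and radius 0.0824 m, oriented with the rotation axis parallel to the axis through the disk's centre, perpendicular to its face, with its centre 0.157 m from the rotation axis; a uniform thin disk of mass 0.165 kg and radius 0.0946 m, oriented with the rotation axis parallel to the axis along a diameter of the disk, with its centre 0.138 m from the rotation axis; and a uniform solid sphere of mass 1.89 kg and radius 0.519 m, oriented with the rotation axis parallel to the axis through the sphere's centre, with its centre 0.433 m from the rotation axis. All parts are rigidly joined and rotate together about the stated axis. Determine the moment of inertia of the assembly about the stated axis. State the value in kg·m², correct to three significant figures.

1.46

Rectangular plate: I_cm = (1/12)Mb² = (1/12)(0.857)(1.31)² = 0.12256 kg·m²; centre at d = 0.873 m, so I = I_cm + Md² gives I = 0.12256 + (0.857)(0.873)² = 0.7757 kg·m².
Solid disk: I_cm = (1/2)MR² = (1/2)(4.4)(0.0824)² = 0.014937 kg·m²; centre at d = 0.157 m, so I = I_cm + Md² gives I = 0.014937 + (4.4)(0.157)² = 0.12339 kg·m².
Thin disk: I_cm = (1/4)MR² = (1/4)(0.165)(0.0946)² = 0.00036915 kg·m²; centre at d = 0.138 m, so I = I_cm + Md² gives I = 0.00036915 + (0.165)(0.138)² = 0.0035114 kg·m².
Solid sphere: I_cm = (2/5)MR² = (2/5)(1.89)(0.519)² = 0.20364 kg·m²; centre at d = 0.433 m, so I = I_cm + Md² gives I = 0.20364 + (1.89)(0.433)² = 0.55799 kg·m².
Total I = 0.7757 + 0.12339 + 0.0035114 + 0.55799 = 1.4606 kg·m².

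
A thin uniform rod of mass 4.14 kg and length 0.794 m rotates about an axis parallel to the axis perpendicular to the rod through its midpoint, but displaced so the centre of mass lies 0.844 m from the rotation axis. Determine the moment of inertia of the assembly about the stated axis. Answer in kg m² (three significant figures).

3.17

I_cm = (1/12)ML² = (1/12)(4.14)(0.794)² = 0.2175 kg m²; centre at d = 0.844 m, so the parallel axis theorem gives I = 0.2175 + (4.14)(0.844)² = 3.1666 kg m².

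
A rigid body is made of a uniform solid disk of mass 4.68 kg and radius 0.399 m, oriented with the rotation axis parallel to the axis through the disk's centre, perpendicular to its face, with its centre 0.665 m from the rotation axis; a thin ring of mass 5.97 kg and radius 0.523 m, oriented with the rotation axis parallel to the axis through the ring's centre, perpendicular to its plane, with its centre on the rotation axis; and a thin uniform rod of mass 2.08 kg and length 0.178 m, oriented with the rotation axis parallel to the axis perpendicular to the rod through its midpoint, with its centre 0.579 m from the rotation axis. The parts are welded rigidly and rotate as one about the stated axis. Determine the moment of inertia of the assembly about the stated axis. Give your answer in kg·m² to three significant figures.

4.78

Solid disk: I_cm = (1/2)MR² = (1/2)(4.68)(0.399)² = 0.37253 kg·m²; centre at d = 0.665 m, so the parallel axis theorem gives I = 0.37253 + (4.68)(0.665)² = 2.4421 kg·m².
Thin ring: I_cm = MR² = (5.97)(0.523)² = 1.633 kg·m²; axis through the centre, so I = 1.633 kg·m².
Thin rod: I_cm = (1/12)ML² = (1/12)(2.08)(0.178)² = 0.0054919 kg·m²; centre at d = 0.579 m, so the parallel axis theorem gives I = 0.0054919 + (2.08)(0.579)² = 0.70279 kg·m².
Total I = 2.4421 + 1.633 + 0.70279 = 4.7779 kg·m².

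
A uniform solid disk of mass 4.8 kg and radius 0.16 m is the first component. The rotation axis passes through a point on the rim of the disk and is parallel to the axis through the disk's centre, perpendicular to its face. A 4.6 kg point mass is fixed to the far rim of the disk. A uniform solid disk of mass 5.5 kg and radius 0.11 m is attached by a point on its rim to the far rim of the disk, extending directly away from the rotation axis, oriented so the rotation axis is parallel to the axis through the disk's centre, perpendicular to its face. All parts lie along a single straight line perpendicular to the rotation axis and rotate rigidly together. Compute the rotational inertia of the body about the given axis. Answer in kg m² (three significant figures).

Solid disk: I_cm = (1/2)MR² = (1/2)(4.8)(0.16)² = 0.06144 kg m²; centre at d = 0.16 m, so I = I_cm + Md² gives I = 0.06144 + (4.8)(0.16)² = 0.18432 kg m².
Point mass: I_cm = 0; centre at d = 0.16 + 0.16 = 0.32 m, so I = I_cm + Md² gives I = 0 + (4.6)(0.32)² = 0.47104 kg m².
Solid disk: I_cm = (1/2)MR² = (1/2)(5.5)(0.11)² = 0.033275 kg m²; centre at d = 0.16 + 0.16 + 0.11 = 0.43 m, so I = I_cm + Md² gives I = 0.033275 + (5.5)(0.43)² = 1.0502 kg m².
Total I = 0.18432 + 0.47104 + 1.0502 = 1.7056 kg m².

1.71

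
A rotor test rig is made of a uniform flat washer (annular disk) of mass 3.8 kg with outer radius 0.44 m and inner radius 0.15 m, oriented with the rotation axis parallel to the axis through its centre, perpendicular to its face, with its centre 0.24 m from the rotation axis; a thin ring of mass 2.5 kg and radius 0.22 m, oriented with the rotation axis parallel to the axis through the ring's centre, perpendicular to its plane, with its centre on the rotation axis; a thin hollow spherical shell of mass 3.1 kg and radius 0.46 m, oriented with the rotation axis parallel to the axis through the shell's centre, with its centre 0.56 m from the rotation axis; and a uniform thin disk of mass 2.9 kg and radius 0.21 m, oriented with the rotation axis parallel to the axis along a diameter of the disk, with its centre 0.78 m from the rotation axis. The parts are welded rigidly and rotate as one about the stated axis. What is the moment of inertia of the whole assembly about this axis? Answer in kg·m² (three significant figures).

Annular disk: I_cm = (1/2)M(R²+r²) = (1/2)(3.8)[(0.44)² + (0.15)²] = 0.41059 kg·m²; centre at d = 0.24 m, so the parallel axis theorem gives I = 0.41059 + (3.8)(0.24)² = 0.62947 kg·m².
Thin ring: I_cm = MR² = (2.5)(0.22)² = 0.121 kg·m²; axis through the centre, so I = 0.121 kg·m².
Spherical shell: I_cm = (2/3)MR² = (2/3)(3.1)(0.46)² = 0.43731 kg·m²; centre at d = 0.56 m, so the parallel axis theorem gives I = 0.43731 + (3.1)(0.56)² = 1.4095 kg·m².
Thin disk: I_cm = (1/4)MR² = (1/4)(2.9)(0.21)² = 0.031972 kg·m²; centre at d = 0.78 m, so the parallel axis theorem gives I = 0.031972 + (2.9)(0.78)² = 1.7963 kg·m².
Total I = 0.62947 + 0.121 + 1.4095 + 1.7963 = 3.9563 kg·m².

3.96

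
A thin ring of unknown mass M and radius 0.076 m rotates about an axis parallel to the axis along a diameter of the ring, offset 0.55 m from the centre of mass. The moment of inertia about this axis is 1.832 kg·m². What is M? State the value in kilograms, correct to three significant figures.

6.00

I = I_cm + Md² = (1/2)MR² + Md² = M·[0.5·(0.076)² + (0.55)²] = M·0.30539.
So M = 1.832 / 0.30539 = 5.9989 kg.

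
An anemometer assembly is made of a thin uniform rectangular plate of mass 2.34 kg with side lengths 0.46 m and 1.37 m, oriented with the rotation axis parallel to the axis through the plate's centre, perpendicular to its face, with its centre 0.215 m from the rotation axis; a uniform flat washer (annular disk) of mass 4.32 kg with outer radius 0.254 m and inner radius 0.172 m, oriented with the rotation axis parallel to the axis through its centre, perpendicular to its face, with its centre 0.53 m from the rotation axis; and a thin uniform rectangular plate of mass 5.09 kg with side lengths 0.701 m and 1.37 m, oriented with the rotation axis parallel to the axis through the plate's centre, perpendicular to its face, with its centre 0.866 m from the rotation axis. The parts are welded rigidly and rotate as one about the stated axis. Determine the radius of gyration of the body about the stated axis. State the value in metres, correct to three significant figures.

0.758

Rectangular plate: I_cm = (1/12)M(a²+b²) = (1/12)(2.34)[(0.46)² + (1.37)²] = 0.40726 kg m^2; centre at d = 0.215 m, so the parallel axis theorem gives I = 0.40726 + (2.34)(0.215)² = 0.51542 kg m^2.
Annular disk: I_cm = (1/2)M(R²+r²) = (1/2)(4.32)[(0.254)² + (0.172)²] = 0.20326 kg m^2; centre at d = 0.53 m, so the parallel axis theorem gives I = 0.20326 + (4.32)(0.53)² = 1.4167 kg m^2.
Rectangular plate: I_cm = (1/12)M(a²+b²) = (1/12)(5.09)[(0.701)² + (1.37)²] = 1.0046 kg m^2; centre at d = 0.866 m, so the parallel axis theorem gives I = 1.0046 + (5.09)(0.866)² = 4.8218 kg m^2.
Total I = 6.754 kg m^2; total mass M = 11.75 kg.
k = √(I/M) = √(6.754/11.75) = 0.75816 m.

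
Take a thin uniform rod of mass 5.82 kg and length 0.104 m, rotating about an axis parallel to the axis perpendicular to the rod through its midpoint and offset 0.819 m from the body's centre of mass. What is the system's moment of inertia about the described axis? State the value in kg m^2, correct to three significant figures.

I_cm = (1/12)ML² = (1/12)(5.82)(0.104)² = 0.0052458 kg m^2; centre at d = 0.819 m, so I = I_cm + Md² gives I = 0.0052458 + (5.82)(0.819)² = 3.9091 kg m^2.

3.91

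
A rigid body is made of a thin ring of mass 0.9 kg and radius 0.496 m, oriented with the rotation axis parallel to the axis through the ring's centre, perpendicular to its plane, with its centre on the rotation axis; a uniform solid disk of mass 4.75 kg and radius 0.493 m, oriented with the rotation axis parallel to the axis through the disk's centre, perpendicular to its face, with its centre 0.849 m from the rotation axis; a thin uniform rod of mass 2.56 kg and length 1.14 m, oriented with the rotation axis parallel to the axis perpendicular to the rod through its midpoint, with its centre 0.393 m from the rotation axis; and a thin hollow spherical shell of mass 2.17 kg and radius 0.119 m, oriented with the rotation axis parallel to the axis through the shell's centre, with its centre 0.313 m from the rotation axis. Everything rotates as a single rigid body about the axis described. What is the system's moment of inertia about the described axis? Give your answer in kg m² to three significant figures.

5.13

Thin ring: I_cm = MR² = (0.9)(0.496)² = 0.22141 kg m²; axis through the centre, so I = 0.22141 kg m².
Solid disk: I_cm = (1/2)MR² = (1/2)(4.75)(0.493)² = 0.57724 kg m²; centre at d = 0.849 m, so I = I_cm + Md² gives I = 0.57724 + (4.75)(0.849)² = 4.001 kg m².
Thin rod: I_cm = (1/12)ML² = (1/12)(2.56)(1.14)² = 0.27725 kg m²; centre at d = 0.393 m, so I = I_cm + Md² gives I = 0.27725 + (2.56)(0.393)² = 0.67264 kg m².
Spherical shell: I_cm = (2/3)MR² = (2/3)(2.17)(0.119)² = 0.020486 kg m²; centre at d = 0.313 m, so I = I_cm + Md² gives I = 0.020486 + (2.17)(0.313)² = 0.23308 kg m².
Total I = 0.22141 + 4.001 + 0.67264 + 0.23308 = 5.1282 kg m².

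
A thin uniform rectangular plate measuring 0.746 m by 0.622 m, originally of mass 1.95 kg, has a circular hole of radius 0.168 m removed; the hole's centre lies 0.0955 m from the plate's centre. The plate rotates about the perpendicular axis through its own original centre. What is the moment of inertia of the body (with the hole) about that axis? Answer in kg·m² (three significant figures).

Unpierced body about its centre: I₀ = (1/12)M(a²+b²) = (1/12)(1.95)[(0.746)² + (0.622)²] = 0.1533 kg·m².
The removed disk has mass m = M·πr²/(ab) = (1.95)·π(0.168)²/(0.746·0.622) = 0.37263 kg (same uniform areal density).
Its moment of inertia about the rotation axis (parallel-axis theorem): I_hole = (1/2)mr² + md² = (1/2)(0.37263)(0.168)² + (0.37263)(0.0955)² = 0.008657 kg·m².
Treating the hole as negative mass, I = I₀ − I_hole = 0.1533 − 0.008657 = 0.14465 kg·m².

0.145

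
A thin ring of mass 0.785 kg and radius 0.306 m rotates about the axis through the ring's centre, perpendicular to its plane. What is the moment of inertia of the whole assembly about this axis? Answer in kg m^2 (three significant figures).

I_cm = MR² = (0.785)(0.306)² = 0.073504 kg m^2; axis through the centre, so I = 0.073504 kg m^2.

0.0735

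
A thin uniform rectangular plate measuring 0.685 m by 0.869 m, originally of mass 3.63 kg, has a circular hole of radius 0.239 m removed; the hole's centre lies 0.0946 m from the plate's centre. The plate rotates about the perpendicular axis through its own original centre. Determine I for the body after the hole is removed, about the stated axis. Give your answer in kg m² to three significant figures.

0.329

Unpierced body about its centre: I₀ = (1/12)M(a²+b²) = (1/12)(3.63)[(0.685)² + (0.869)²] = 0.37038 kg m².
The removed disk has mass m = M·πr²/(ab) = (3.63)·π(0.239)²/(0.685·0.869) = 1.0943 kg (same uniform areal density).
Its moment of inertia about the rotation axis (parallel-axis theorem): I_hole = (1/2)mr² + md² = (1/2)(1.0943)(0.239)² + (1.0943)(0.0946)² = 0.041047 kg m².
Treating the hole as negative mass, I = I₀ − I_hole = 0.37038 − 0.041047 = 0.32933 kg m².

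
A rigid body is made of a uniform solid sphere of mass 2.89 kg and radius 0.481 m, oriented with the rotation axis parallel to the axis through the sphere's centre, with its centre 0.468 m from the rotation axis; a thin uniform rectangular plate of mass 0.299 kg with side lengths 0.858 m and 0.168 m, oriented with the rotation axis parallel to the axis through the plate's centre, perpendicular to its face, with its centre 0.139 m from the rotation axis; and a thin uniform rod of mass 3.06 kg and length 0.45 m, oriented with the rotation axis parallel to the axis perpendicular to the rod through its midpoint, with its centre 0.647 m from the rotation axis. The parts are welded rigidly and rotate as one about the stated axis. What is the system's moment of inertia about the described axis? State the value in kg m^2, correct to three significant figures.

2.26

Solid sphere: I_cm = (2/5)MR² = (2/5)(2.89)(0.481)² = 0.26745 kg m^2; centre at d = 0.468 m, so I = I_cm + Md² gives I = 0.26745 + (2.89)(0.468)² = 0.90043 kg m^2.
Rectangular plate: I_cm = (1/12)M(a²+b²) = (1/12)(0.299)[(0.858)² + (0.168)²] = 0.019046 kg m^2; centre at d = 0.139 m, so I = I_cm + Md² gives I = 0.019046 + (0.299)(0.139)² = 0.024823 kg m^2.
Thin rod: I_cm = (1/12)ML² = (1/12)(3.06)(0.45)² = 0.051638 kg m^2; centre at d = 0.647 m, so I = I_cm + Md² gives I = 0.051638 + (3.06)(0.647)² = 1.3326 kg m^2.
Total I = 0.90043 + 0.024823 + 1.3326 = 2.2578 kg m^2.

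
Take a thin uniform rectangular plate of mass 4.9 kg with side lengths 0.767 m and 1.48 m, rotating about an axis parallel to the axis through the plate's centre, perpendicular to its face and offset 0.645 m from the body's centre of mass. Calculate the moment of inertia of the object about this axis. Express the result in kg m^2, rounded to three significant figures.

I_cm = (1/12)M(a²+b²) = (1/12)(4.9)[(0.767)² + (1.48)²] = 1.1346 kg m^2; centre at d = 0.645 m, so the parallel axis theorem gives I = 1.1346 + (4.9)(0.645)² = 3.1732 kg m^2.

3.17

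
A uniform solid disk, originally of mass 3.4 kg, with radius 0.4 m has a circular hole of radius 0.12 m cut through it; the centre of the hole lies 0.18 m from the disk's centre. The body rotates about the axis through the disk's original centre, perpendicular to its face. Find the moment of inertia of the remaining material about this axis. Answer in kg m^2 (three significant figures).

Unpierced body about its centre: I₀ = (1/2)MR² = (1/2)(3.4)(0.4)² = 0.272 kg m^2.
The removed disk has mass m = M·(r/R)² = (3.4)(0.12/0.4)² = 0.306 kg (same uniform areal density).
Its moment of inertia about the rotation axis (parallel-axis theorem): I_hole = (1/2)mr² + md² = (1/2)(0.306)(0.12)² + (0.306)(0.18)² = 0.012118 kg m^2.
Treating the hole as negative mass, I = I₀ − I_hole = 0.272 − 0.012118 = 0.25988 kg m^2.

0.260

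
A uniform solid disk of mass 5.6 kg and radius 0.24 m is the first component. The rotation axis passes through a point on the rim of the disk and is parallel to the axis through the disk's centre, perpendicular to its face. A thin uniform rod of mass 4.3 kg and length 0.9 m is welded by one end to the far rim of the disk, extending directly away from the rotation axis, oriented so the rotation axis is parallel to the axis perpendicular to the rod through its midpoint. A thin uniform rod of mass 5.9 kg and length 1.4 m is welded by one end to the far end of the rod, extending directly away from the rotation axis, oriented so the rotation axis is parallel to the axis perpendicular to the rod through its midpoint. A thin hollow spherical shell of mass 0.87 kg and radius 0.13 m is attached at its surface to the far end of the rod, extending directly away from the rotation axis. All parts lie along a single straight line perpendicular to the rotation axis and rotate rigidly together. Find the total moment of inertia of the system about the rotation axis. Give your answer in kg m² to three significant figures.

38.4

Solid disk: I_cm = (1/2)MR² = (1/2)(5.6)(0.24)² = 0.16128 kg m²; centre at d = 0.24 m, so the parallel axis theorem gives I = 0.16128 + (5.6)(0.24)² = 0.48384 kg m².
Thin rod: I_cm = (1/12)ML² = (1/12)(4.3)(0.9)² = 0.29025 kg m²; centre at d = 0.24 + 0.24 + 0.45 = 0.93 m, so the parallel axis theorem gives I = 0.29025 + (4.3)(0.93)² = 4.0093 kg m².
Thin rod: I_cm = (1/12)ML² = (1/12)(5.9)(1.4)² = 0.96367 kg m²; centre at d = 0.24 + 0.24 + 0.45 + 0.45 + 0.7 = 2.08 m, so the parallel axis theorem gives I = 0.96367 + (5.9)(2.08)² = 26.489 kg m².
Spherical shell: I_cm = (2/3)MR² = (2/3)(0.87)(0.13)² = 0.009802 kg m²; centre at d = 0.24 + 0.24 + 0.45 + 0.45 + 0.7 + 0.7 + 0.13 = 2.91 m, so the parallel axis theorem gives I = 0.009802 + (0.87)(2.91)² = 7.377 kg m².
Total I = 0.48384 + 4.0093 + 26.489 + 7.377 = 38.36 kg m².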